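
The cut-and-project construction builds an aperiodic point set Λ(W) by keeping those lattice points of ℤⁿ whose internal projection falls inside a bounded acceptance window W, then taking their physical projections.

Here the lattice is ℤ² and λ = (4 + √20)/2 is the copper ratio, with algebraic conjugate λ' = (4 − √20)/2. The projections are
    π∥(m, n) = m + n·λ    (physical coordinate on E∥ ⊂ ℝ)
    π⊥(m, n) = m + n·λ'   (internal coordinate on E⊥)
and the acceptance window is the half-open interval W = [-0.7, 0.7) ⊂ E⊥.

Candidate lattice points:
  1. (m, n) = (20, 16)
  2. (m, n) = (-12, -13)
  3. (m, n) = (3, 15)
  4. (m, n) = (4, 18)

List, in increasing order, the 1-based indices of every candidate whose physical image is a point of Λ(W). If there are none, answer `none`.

Compute λ' = (4−√20)/2 = -0.23607, so π⊥(m,n) = m -0.23607·n.
candidate 1: (m,n)=(20,16) → π∥ = 20+16·λ ≈ 87.77709, π⊥ = 20+16·λ' ≈ 16.22291 ∉ [-0.7, 0.7) ⇒ out
candidate 2: (m,n)=(-12,-13) → π∥ = -12-13·λ ≈ -67.06888, π⊥ = -12-13·λ' ≈ -8.93112 ∉ [-0.7, 0.7) ⇒ out
candidate 3: (m,n)=(3,15) → π∥ = 3+15·λ ≈ 66.54102, π⊥ = 3+15·λ' ≈ -0.54102 ∈ [-0.7, 0.7) ⇒ IN Λ
candidate 4: (m,n)=(4,18) → π∥ = 4+18·λ ≈ 80.24922, π⊥ = 4+18·λ' ≈ -0.24922 ∈ [-0.7, 0.7) ⇒ IN Λ

3, 4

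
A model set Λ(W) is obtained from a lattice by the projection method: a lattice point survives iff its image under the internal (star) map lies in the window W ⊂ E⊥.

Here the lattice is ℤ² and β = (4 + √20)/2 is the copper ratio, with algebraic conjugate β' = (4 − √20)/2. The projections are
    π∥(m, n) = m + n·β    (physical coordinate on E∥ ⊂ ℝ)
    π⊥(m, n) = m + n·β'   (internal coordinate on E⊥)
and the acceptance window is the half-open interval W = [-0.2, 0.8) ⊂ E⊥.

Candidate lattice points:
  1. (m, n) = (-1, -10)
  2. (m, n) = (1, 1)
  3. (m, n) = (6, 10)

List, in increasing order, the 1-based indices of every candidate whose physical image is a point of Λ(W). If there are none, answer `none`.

Compute β' = (4−√20)/2 = -0.2361, so π⊥(m,n) = m -0.2361·n.
#1 (-1,-10): internal coord -1 + (-10)·β' = +1.3607; +1.3607 ∉ [-0.2, 0.8) → out
#2 (1,1): internal coord 1 + (1)·β' = +0.7639; +0.7639 ∈ [-0.2, 0.8) → IN Λ
#3 (6,10): internal coord 6 + (10)·β' = +3.6393; +3.6393 ∉ [-0.2, 0.8) → out

2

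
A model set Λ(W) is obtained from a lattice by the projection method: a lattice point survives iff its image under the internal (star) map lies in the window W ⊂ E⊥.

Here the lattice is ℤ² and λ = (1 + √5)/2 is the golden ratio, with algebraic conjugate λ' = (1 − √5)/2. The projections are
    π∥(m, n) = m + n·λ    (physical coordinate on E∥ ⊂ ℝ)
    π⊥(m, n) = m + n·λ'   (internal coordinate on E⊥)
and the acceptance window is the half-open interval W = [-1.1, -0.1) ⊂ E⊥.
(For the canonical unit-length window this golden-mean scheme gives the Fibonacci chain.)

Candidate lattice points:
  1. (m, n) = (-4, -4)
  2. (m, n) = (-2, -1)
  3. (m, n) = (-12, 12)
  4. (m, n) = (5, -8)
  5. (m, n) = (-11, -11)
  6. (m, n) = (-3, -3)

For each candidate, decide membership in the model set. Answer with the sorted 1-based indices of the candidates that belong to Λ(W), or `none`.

none

λ' = (1−√5)/2 ≈ -0.618034.
#1 (-4,-4): internal coord -4 + (-4)·λ' = -1.527864; -1.527864 ∉ [-1.1, -0.1) → out
#2 (-2,-1): internal coord -2 + (-1)·λ' = -1.381966; -1.381966 ∉ [-1.1, -0.1) → out
#3 (-12,12): internal coord -12 + (12)·λ' = -19.416408; -19.416408 ∉ [-1.1, -0.1) → out
#4 (5,-8): internal coord 5 + (-8)·λ' = +9.944272; +9.944272 ∉ [-1.1, -0.1) → out
#5 (-11,-11): internal coord -11 + (-11)·λ' = -4.201626; -4.201626 ∉ [-1.1, -0.1) → out
#6 (-3,-3): internal coord -3 + (-3)·λ' = -1.145898; -1.145898 ∉ [-1.1, -0.1) → out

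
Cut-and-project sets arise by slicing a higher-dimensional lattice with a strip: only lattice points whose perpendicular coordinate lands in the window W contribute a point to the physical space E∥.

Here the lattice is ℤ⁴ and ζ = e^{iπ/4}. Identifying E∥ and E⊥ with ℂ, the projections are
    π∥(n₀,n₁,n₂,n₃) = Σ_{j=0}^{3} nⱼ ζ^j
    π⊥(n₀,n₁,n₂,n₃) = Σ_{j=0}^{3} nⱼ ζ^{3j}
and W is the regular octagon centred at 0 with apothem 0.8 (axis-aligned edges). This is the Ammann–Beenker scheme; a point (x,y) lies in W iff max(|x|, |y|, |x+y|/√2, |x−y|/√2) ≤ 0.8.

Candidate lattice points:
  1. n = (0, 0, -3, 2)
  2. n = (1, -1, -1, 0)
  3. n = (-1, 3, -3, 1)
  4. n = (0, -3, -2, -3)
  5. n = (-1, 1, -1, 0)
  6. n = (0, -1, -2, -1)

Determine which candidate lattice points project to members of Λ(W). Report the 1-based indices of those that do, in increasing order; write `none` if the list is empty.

π⊥(n) = n₀ + n₁ζ³ + n₂ζ⁶ + n₃ζ⁹ where ζ = e^{iπ/4}.
candidate 1: n = (0, 0, -3, 2) → π⊥ ≈ (+1.414214, +4.414214); max(|x|,|y|,|x±y|/√2) = 4.414214 > 0.8 ⇒ ∉ W
candidate 2: n = (1, -1, -1, 0) → π⊥ ≈ (+1.707107, +0.292893); max(|x|,|y|,|x±y|/√2) = 1.707107 > 0.8 ⇒ ∉ W
candidate 3: n = (-1, 3, -3, 1) → π⊥ ≈ (-2.414214, +5.828427); max(|x|,|y|,|x±y|/√2) = 5.828427 > 0.8 ⇒ ∉ W
candidate 4: n = (0, -3, -2, -3) → π⊥ ≈ (+0.000000, -2.242641); max(|x|,|y|,|x±y|/√2) = 2.242641 > 0.8 ⇒ ∉ W
candidate 5: n = (-1, 1, -1, 0) → π⊥ ≈ (-1.707107, +1.707107); max(|x|,|y|,|x±y|/√2) = 2.414214 > 0.8 ⇒ ∉ W
candidate 6: n = (0, -1, -2, -1) → π⊥ ≈ (+0.000000, +0.585786); max(|x|,|y|,|x±y|/√2) = 0.585786 ≤ 0.8 ⇒ ∈ W

6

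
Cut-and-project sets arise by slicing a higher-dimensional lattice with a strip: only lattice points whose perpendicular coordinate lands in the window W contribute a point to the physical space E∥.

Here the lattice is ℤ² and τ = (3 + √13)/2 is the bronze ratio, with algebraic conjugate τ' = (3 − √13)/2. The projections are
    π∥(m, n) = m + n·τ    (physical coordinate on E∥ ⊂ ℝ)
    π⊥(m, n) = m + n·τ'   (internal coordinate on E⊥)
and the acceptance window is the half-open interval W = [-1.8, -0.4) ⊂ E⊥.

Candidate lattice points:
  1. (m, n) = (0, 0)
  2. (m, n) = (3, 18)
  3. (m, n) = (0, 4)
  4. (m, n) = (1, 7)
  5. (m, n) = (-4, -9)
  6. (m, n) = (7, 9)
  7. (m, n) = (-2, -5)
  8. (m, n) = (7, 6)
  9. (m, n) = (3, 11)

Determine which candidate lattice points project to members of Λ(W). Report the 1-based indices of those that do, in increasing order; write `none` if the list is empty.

Compute τ' = (3−√13)/2 = -0.30278, so π⊥(m,n) = m -0.30278·n.
candidate 1: (m,n)=(0,0) → π∥ = 0+0·τ ≈ 0.00000, π⊥ = 0+0·τ' ≈ 0.00000 ∉ [-1.8, -0.4) ⇒ out
candidate 2: (m,n)=(3,18) → π∥ = 3+18·τ ≈ 62.44996, π⊥ = 3+18·τ' ≈ -2.44996 ∉ [-1.8, -0.4) ⇒ out
candidate 3: (m,n)=(0,4) → π∥ = 0+4·τ ≈ 13.21110, π⊥ = 0+4·τ' ≈ -1.21110 ∈ [-1.8, -0.4) ⇒ IN Λ
candidate 4: (m,n)=(1,7) → π∥ = 1+7·τ ≈ 24.11943, π⊥ = 1+7·τ' ≈ -1.11943 ∈ [-1.8, -0.4) ⇒ IN Λ
candidate 5: (m,n)=(-4,-9) → π∥ = -4-9·τ ≈ -33.72498, π⊥ = -4-9·τ' ≈ -1.27502 ∈ [-1.8, -0.4) ⇒ IN Λ
candidate 6: (m,n)=(7,9) → π∥ = 7+9·τ ≈ 36.72498, π⊥ = 7+9·τ' ≈ 4.27502 ∉ [-1.8, -0.4) ⇒ out
candidate 7: (m,n)=(-2,-5) → π∥ = -2-5·τ ≈ -18.51388, π⊥ = -2-5·τ' ≈ -0.48612 ∈ [-1.8, -0.4) ⇒ IN Λ
candidate 8: (m,n)=(7,6) → π∥ = 7+6·τ ≈ 26.81665, π⊥ = 7+6·τ' ≈ 5.18335 ∉ [-1.8, -0.4) ⇒ out
candidate 9: (m,n)=(3,11) → π∥ = 3+11·τ ≈ 39.33053, π⊥ = 3+11·τ' ≈ -0.33053 ∉ [-1.8, -0.4) ⇒ out

3, 4, 5, 7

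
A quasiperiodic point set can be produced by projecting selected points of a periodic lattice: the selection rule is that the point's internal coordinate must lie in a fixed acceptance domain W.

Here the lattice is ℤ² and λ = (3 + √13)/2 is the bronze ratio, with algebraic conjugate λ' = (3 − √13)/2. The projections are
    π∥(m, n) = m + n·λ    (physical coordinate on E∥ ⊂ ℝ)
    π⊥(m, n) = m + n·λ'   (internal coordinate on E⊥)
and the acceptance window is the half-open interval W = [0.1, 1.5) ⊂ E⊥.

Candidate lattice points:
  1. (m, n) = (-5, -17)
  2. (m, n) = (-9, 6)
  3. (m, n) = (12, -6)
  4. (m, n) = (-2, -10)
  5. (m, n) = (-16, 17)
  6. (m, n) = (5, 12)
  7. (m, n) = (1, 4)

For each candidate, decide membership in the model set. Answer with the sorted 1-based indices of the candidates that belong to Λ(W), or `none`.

λ' = (3−√13)/2 ≈ -0.302776.
candidate 1: (m,n)=(-5,-17) → π∥ = -5-17·λ ≈ -61.147186, π⊥ = -5-17·λ' ≈ 0.147186 ∈ [0.1, 1.5) ⇒ IN Λ
candidate 2: (m,n)=(-9,6) → π∥ = -9+6·λ ≈ 10.816654, π⊥ = -9+6·λ' ≈ -10.816654 ∉ [0.1, 1.5) ⇒ out
candidate 3: (m,n)=(12,-6) → π∥ = 12-6·λ ≈ -7.816654, π⊥ = 12-6·λ' ≈ 13.816654 ∉ [0.1, 1.5) ⇒ out
candidate 4: (m,n)=(-2,-10) → π∥ = -2-10·λ ≈ -35.027756, π⊥ = -2-10·λ' ≈ 1.027756 ∈ [0.1, 1.5) ⇒ IN Λ
candidate 5: (m,n)=(-16,17) → π∥ = -16+17·λ ≈ 40.147186, π⊥ = -16+17·λ' ≈ -21.147186 ∉ [0.1, 1.5) ⇒ out
candidate 6: (m,n)=(5,12) → π∥ = 5+12·λ ≈ 44.633308, π⊥ = 5+12·λ' ≈ 1.366692 ∈ [0.1, 1.5) ⇒ IN Λ
candidate 7: (m,n)=(1,4) → π∥ = 1+4·λ ≈ 14.211103, π⊥ = 1+4·λ' ≈ -0.211103 ∉ [0.1, 1.5) ⇒ out

1, 4, 6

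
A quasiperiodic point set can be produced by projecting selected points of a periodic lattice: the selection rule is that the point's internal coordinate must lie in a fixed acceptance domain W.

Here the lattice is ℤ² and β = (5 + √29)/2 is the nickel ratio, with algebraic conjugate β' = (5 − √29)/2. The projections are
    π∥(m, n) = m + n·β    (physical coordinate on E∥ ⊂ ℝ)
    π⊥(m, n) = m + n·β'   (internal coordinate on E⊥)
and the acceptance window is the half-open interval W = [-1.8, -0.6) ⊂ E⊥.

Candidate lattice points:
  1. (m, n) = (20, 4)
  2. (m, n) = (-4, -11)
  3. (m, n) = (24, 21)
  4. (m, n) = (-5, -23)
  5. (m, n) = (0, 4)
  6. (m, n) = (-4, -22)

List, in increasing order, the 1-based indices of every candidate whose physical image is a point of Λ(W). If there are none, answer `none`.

Numerically β ≈ 5.19258 and β' = −1/β ≈ -0.19258.
#1 (20,4): internal coord 20 + (4)·β' = +19.22967; +19.22967 ∉ [-1.8, -0.6) → out
#2 (-4,-11): internal coord -4 + (-11)·β' = -1.88159; -1.88159 ∉ [-1.8, -0.6) → out
#3 (24,21): internal coord 24 + (21)·β' = +19.95577; +19.95577 ∉ [-1.8, -0.6) → out
#4 (-5,-23): internal coord -5 + (-23)·β' = -0.57060; -0.57060 ∉ [-1.8, -0.6) → out
#5 (0,4): internal coord 0 + (4)·β' = -0.77033; -0.77033 ∈ [-1.8, -0.6) → IN Λ
#6 (-4,-22): internal coord -4 + (-22)·β' = +0.23681; +0.23681 ∉ [-1.8, -0.6) → out

5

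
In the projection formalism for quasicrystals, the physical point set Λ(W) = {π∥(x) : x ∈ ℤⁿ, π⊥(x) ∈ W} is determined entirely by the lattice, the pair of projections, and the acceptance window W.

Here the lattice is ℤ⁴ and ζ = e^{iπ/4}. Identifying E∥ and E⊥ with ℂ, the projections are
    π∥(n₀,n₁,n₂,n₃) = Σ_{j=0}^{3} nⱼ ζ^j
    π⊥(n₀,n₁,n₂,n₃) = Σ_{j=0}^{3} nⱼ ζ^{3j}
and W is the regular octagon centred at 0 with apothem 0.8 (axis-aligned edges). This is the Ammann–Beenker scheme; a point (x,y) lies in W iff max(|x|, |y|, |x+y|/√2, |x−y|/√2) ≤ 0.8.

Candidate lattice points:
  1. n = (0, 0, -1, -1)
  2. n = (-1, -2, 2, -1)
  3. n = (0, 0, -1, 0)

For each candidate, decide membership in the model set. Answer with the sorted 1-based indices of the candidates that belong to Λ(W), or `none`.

π⊥(n) = n₀ + n₁ζ³ + n₂ζ⁶ + n₃ζ⁹ where ζ = e^{iπ/4}.
candidate 1: n = (0, 0, -1, -1) → π⊥ ≈ (-0.707107, +0.292893); max(|x|,|y|,|x±y|/√2) = 0.707107 ≤ 0.8 ⇒ ∈ W
candidate 2: n = (-1, -2, 2, -1) → π⊥ ≈ (-0.292893, -4.121320); max(|x|,|y|,|x±y|/√2) = 4.121320 > 0.8 ⇒ ∉ W
candidate 3: n = (0, 0, -1, 0) → π⊥ ≈ (+0.000000, +1.000000); max(|x|,|y|,|x±y|/√2) = 1.000000 > 0.8 ⇒ ∉ W

1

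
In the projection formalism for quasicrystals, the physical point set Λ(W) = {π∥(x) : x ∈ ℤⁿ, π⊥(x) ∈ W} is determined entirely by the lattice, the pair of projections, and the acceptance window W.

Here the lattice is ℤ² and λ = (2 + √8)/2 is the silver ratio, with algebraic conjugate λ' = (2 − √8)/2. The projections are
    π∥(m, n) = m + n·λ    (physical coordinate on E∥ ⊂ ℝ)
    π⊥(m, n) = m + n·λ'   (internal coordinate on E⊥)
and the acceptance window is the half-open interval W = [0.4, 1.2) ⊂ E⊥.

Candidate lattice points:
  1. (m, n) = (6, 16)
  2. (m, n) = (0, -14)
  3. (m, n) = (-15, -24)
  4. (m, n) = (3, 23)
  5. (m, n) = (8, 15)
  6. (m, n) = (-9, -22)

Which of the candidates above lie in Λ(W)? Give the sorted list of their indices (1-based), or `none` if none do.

none

λ' = (2−√8)/2 ≈ -0.4142.
candidate 1: (m,n)=(6,16) → π∥ = 6+16·λ ≈ 44.6274, π⊥ = 6+16·λ' ≈ -0.6274 ∉ [0.4, 1.2) ⇒ out
candidate 2: (m,n)=(0,-14) → π∥ = 0-14·λ ≈ -33.7990, π⊥ = 0-14·λ' ≈ 5.7990 ∉ [0.4, 1.2) ⇒ out
candidate 3: (m,n)=(-15,-24) → π∥ = -15-24·λ ≈ -72.9411, π⊥ = -15-24·λ' ≈ -5.0589 ∉ [0.4, 1.2) ⇒ out
candidate 4: (m,n)=(3,23) → π∥ = 3+23·λ ≈ 58.5269, π⊥ = 3+23·λ' ≈ -6.5269 ∉ [0.4, 1.2) ⇒ out
candidate 5: (m,n)=(8,15) → π∥ = 8+15·λ ≈ 44.2132, π⊥ = 8+15·λ' ≈ 1.7868 ∉ [0.4, 1.2) ⇒ out
candidate 6: (m,n)=(-9,-22) → π∥ = -9-22·λ ≈ -62.1127, π⊥ = -9-22·λ' ≈ 0.1127 ∉ [0.4, 1.2) ⇒ out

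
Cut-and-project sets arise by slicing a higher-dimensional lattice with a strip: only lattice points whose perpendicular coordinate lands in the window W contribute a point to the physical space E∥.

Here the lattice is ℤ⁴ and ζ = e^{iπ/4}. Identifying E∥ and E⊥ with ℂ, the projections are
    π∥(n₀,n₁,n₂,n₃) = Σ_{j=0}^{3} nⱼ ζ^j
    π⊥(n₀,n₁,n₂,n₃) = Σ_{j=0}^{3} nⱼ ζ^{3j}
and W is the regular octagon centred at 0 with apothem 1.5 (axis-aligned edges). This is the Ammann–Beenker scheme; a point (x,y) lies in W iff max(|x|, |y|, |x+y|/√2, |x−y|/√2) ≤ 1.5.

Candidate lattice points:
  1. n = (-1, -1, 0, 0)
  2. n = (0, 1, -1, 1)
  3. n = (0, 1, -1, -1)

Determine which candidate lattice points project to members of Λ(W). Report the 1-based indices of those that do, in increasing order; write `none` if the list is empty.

1

π⊥(n) = n₀ + n₁ζ³ + n₂ζ⁶ + n₃ζ⁹ where ζ = e^{iπ/4}.
candidate 1: n = (-1, -1, 0, 0) → π⊥ ≈ (-0.292893, -0.707107); max(|x|,|y|,|x±y|/√2) = 0.707107 ≤ 1.5 ⇒ ∈ W
candidate 2: n = (0, 1, -1, 1) → π⊥ ≈ (+0.000000, +2.414214); max(|x|,|y|,|x±y|/√2) = 2.414214 > 1.5 ⇒ ∉ W
candidate 3: n = (0, 1, -1, -1) → π⊥ ≈ (-1.414214, +1.000000); max(|x|,|y|,|x±y|/√2) = 1.707107 > 1.5 ⇒ ∉ W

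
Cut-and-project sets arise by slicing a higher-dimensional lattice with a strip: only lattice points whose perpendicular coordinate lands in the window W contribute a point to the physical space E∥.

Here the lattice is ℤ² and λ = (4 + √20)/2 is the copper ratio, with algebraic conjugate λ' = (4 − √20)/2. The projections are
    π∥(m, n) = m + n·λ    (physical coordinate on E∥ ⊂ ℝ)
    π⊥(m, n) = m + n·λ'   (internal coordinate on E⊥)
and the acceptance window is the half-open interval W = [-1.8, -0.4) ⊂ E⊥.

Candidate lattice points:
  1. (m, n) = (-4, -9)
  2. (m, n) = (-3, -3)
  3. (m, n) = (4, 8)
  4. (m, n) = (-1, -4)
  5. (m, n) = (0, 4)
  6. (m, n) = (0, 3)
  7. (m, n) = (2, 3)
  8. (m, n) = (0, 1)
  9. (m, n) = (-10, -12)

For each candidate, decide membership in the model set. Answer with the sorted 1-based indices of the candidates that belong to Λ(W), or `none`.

5, 6

λ' = (4−√20)/2 ≈ -0.23607.
candidate 1: (m,n)=(-4,-9) → π∥ = -4-9·λ ≈ -42.12461, π⊥ = -4-9·λ' ≈ -1.87539 ∉ [-1.8, -0.4) ⇒ out
candidate 2: (m,n)=(-3,-3) → π∥ = -3-3·λ ≈ -15.70820, π⊥ = -3-3·λ' ≈ -2.29180 ∉ [-1.8, -0.4) ⇒ out
candidate 3: (m,n)=(4,8) → π∥ = 4+8·λ ≈ 37.88854, π⊥ = 4+8·λ' ≈ 2.11146 ∉ [-1.8, -0.4) ⇒ out
candidate 4: (m,n)=(-1,-4) → π∥ = -1-4·λ ≈ -17.94427, π⊥ = -1-4·λ' ≈ -0.05573 ∉ [-1.8, -0.4) ⇒ out
candidate 5: (m,n)=(0,4) → π∥ = 0+4·λ ≈ 16.94427, π⊥ = 0+4·λ' ≈ -0.94427 ∈ [-1.8, -0.4) ⇒ IN Λ
candidate 6: (m,n)=(0,3) → π∥ = 0+3·λ ≈ 12.70820, π⊥ = 0+3·λ' ≈ -0.70820 ∈ [-1.8, -0.4) ⇒ IN Λ
candidate 7: (m,n)=(2,3) → π∥ = 2+3·λ ≈ 14.70820, π⊥ = 2+3·λ' ≈ 1.29180 ∉ [-1.8, -0.4) ⇒ out
candidate 8: (m,n)=(0,1) → π∥ = 0+1·λ ≈ 4.23607, π⊥ = 0+1·λ' ≈ -0.23607 ∉ [-1.8, -0.4) ⇒ out
candidate 9: (m,n)=(-10,-12) → π∥ = -10-12·λ ≈ -60.83282, π⊥ = -10-12·λ' ≈ -7.16718 ∉ [-1.8, -0.4) ⇒ out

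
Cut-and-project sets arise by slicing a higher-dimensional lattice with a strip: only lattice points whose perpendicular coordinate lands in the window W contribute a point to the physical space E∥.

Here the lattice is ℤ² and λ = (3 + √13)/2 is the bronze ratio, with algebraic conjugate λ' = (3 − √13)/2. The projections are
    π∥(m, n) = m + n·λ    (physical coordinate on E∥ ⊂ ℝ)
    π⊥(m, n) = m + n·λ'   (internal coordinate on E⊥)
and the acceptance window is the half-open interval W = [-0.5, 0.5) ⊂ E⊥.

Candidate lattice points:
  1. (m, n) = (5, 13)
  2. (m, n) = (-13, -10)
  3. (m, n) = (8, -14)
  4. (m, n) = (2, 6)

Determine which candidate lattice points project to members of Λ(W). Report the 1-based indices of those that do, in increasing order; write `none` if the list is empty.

Compute λ' = (3−√13)/2 = -0.3028, so π⊥(m,n) = m -0.3028·n.
#1 (5,13): internal coord 5 + (13)·λ' = +1.0639; +1.0639 ∉ [-0.5, 0.5) → out
#2 (-13,-10): internal coord -13 + (-10)·λ' = -9.9722; -9.9722 ∉ [-0.5, 0.5) → out
#3 (8,-14): internal coord 8 + (-14)·λ' = +12.2389; +12.2389 ∉ [-0.5, 0.5) → out
#4 (2,6): internal coord 2 + (6)·λ' = +0.1833; +0.1833 ∈ [-0.5, 0.5) → IN Λ

4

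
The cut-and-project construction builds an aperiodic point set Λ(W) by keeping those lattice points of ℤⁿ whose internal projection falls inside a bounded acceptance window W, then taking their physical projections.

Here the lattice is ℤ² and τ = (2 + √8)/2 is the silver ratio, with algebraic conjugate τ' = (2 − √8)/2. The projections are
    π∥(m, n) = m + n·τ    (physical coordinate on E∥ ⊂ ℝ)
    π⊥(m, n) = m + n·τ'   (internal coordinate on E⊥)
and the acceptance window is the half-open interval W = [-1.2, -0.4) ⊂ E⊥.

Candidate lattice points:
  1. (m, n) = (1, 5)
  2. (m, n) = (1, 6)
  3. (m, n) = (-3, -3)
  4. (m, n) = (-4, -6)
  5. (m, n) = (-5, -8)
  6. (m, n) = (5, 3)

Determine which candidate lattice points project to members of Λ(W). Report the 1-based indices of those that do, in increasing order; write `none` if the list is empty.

Numerically τ ≈ 2.4142 and τ' = −1/τ ≈ -0.4142.
[1] lift (1,5): star map gives -1.0711; window check -1.2 ≤ -1.0711 < -0.4 is true → IN Λ
[2] lift (1,6): star map gives -1.4853; window check -1.2 ≤ -1.4853 < -0.4 is false → out
[3] lift (-3,-3): star map gives -1.7574; window check -1.2 ≤ -1.7574 < -0.4 is false → out
[4] lift (-4,-6): star map gives -1.5147; window check -1.2 ≤ -1.5147 < -0.4 is false → out
[5] lift (-5,-8): star map gives -1.6863; window check -1.2 ≤ -1.6863 < -0.4 is false → out
[6] lift (5,3): star map gives 3.7574; window check -1.2 ≤ 3.7574 < -0.4 is false → out

1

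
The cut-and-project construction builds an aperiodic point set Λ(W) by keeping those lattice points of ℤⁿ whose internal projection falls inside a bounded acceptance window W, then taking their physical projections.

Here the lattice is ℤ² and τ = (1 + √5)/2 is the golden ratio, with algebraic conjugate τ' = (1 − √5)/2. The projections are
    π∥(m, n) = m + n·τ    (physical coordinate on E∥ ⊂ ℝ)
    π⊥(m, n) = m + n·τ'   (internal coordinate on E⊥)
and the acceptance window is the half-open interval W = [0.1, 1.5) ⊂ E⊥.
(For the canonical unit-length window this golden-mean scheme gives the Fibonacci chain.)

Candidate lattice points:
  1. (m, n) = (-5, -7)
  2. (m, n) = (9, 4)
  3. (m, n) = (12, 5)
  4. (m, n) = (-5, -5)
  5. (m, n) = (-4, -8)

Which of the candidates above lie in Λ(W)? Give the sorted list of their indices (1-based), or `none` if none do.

Numerically τ ≈ 1.61803 and τ' = −1/τ ≈ -0.61803.
[1] lift (-5,-7): star map gives -0.67376; window check 0.1 ≤ -0.67376 < 1.5 is false → out
[2] lift (9,4): star map gives 6.52786; window check 0.1 ≤ 6.52786 < 1.5 is false → out
[3] lift (12,5): star map gives 8.90983; window check 0.1 ≤ 8.90983 < 1.5 is false → out
[4] lift (-5,-5): star map gives -1.90983; window check 0.1 ≤ -1.90983 < 1.5 is false → out
[5] lift (-4,-8): star map gives 0.94427; window check 0.1 ≤ 0.94427 < 1.5 is true → IN Λ

5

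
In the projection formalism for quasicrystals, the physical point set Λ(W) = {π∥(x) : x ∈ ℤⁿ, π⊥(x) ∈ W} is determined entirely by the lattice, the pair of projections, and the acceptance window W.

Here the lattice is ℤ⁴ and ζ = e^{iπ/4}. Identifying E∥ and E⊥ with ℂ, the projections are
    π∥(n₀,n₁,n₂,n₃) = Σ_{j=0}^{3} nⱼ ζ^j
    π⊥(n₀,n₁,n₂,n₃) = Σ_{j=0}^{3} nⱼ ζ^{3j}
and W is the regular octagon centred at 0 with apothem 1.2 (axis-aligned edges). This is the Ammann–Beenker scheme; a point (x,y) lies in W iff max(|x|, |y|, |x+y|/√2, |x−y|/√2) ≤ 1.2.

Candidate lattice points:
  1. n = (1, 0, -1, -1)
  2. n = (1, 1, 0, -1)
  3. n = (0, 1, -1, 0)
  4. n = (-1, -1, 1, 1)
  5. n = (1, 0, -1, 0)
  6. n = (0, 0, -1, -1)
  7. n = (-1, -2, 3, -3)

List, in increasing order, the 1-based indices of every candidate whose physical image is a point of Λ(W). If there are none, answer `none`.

Internal map: ζ^{3j} for j=0..3 gives (1,0), (−√2/2,√2/2), (0,−1), (√2/2,√2/2).
candidate 1: n = (1, 0, -1, -1) → π⊥ ≈ (+0.2929, +0.2929); max(|x|,|y|,|x±y|/√2) = 0.4142 ≤ 1.2 ⇒ ∈ W
candidate 2: n = (1, 1, 0, -1) → π⊥ ≈ (-0.4142, +0.0000); max(|x|,|y|,|x±y|/√2) = 0.4142 ≤ 1.2 ⇒ ∈ W
candidate 3: n = (0, 1, -1, 0) → π⊥ ≈ (-0.7071, +1.7071); max(|x|,|y|,|x±y|/√2) = 1.7071 > 1.2 ⇒ ∉ W
candidate 4: n = (-1, -1, 1, 1) → π⊥ ≈ (+0.4142, -1.0000); max(|x|,|y|,|x±y|/√2) = 1.0000 ≤ 1.2 ⇒ ∈ W
candidate 5: n = (1, 0, -1, 0) → π⊥ ≈ (+1.0000, +1.0000); max(|x|,|y|,|x±y|/√2) = 1.4142 > 1.2 ⇒ ∉ W
candidate 6: n = (0, 0, -1, -1) → π⊥ ≈ (-0.7071, +0.2929); max(|x|,|y|,|x±y|/√2) = 0.7071 ≤ 1.2 ⇒ ∈ W
candidate 7: n = (-1, -2, 3, -3) → π⊥ ≈ (-1.7071, -6.5355); max(|x|,|y|,|x±y|/√2) = 6.5355 > 1.2 ⇒ ∉ W

1, 2, 4, 6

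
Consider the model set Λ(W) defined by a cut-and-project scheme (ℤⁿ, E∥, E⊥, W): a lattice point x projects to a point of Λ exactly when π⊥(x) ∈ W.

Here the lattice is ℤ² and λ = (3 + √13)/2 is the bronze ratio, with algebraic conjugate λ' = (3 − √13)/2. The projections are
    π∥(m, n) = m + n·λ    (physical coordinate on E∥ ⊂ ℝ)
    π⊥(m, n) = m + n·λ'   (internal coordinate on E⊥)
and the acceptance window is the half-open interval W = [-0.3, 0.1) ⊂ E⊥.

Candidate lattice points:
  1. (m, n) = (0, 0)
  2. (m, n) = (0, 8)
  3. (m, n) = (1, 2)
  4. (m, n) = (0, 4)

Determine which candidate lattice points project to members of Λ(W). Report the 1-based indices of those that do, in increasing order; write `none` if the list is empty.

1

Compute λ' = (3−√13)/2 = -0.3028, so π⊥(m,n) = m -0.3028·n.
[1] lift (0,0): star map gives 0.0000; window check -0.3 ≤ 0.0000 < 0.1 is true → IN Λ
[2] lift (0,8): star map gives -2.4222; window check -0.3 ≤ -2.4222 < 0.1 is false → out
[3] lift (1,2): star map gives 0.3944; window check -0.3 ≤ 0.3944 < 0.1 is false → out
[4] lift (0,4): star map gives -1.2111; window check -0.3 ≤ -1.2111 < 0.1 is false → out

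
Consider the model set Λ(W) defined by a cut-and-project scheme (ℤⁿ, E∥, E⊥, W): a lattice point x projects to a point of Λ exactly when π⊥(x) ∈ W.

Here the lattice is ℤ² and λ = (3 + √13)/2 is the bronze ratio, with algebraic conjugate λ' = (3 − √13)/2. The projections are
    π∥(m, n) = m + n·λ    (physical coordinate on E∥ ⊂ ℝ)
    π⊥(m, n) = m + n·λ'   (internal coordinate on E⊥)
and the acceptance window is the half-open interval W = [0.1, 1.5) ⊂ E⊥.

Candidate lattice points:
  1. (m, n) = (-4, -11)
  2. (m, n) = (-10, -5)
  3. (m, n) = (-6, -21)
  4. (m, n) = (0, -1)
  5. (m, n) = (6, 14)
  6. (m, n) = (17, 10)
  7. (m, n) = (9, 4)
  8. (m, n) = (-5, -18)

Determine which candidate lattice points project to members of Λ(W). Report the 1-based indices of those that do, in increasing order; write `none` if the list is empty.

Compute λ' = (3−√13)/2 = -0.302776, so π⊥(m,n) = m -0.302776·n.
[1] lift (-4,-11): star map gives -0.669468; window check 0.1 ≤ -0.669468 < 1.5 is false → out
[2] lift (-10,-5): star map gives -8.486122; window check 0.1 ≤ -8.486122 < 1.5 is false → out
[3] lift (-6,-21): star map gives 0.358288; window check 0.1 ≤ 0.358288 < 1.5 is true → IN Λ
[4] lift (0,-1): star map gives 0.302776; window check 0.1 ≤ 0.302776 < 1.5 is true → IN Λ
[5] lift (6,14): star map gives 1.761141; window check 0.1 ≤ 1.761141 < 1.5 is false → out
[6] lift (17,10): star map gives 13.972244; window check 0.1 ≤ 13.972244 < 1.5 is false → out
[7] lift (9,4): star map gives 7.788897; window check 0.1 ≤ 7.788897 < 1.5 is false → out
[8] lift (-5,-18): star map gives 0.449961; window check 0.1 ≤ 0.449961 < 1.5 is true → IN Λ

3, 4, 8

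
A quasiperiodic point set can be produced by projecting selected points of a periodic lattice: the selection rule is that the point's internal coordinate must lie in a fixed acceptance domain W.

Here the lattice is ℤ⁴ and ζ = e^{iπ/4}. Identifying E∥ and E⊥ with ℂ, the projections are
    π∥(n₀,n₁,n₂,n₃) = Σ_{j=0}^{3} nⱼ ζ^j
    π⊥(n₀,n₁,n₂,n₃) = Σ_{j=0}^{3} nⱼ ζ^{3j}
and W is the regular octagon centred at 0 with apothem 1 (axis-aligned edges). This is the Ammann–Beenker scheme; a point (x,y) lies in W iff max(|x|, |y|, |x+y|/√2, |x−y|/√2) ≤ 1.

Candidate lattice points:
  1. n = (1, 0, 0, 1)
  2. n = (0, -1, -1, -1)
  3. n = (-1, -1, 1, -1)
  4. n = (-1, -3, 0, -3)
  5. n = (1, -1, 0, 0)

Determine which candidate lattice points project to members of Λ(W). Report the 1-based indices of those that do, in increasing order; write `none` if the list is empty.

2

Internal map: ζ^{3j} for j=0..3 gives (1,0), (−√2/2,√2/2), (0,−1), (√2/2,√2/2).
candidate 1: n = (1, 0, 0, 1) → π⊥ ≈ (+1.707107, +0.707107); max(|x|,|y|,|x±y|/√2) = 1.707107 > 1 ⇒ ∉ W
candidate 2: n = (0, -1, -1, -1) → π⊥ ≈ (+0.000000, -0.414214); max(|x|,|y|,|x±y|/√2) = 0.414214 ≤ 1 ⇒ ∈ W
candidate 3: n = (-1, -1, 1, -1) → π⊥ ≈ (-1.000000, -2.414214); max(|x|,|y|,|x±y|/√2) = 2.414214 > 1 ⇒ ∉ W
candidate 4: n = (-1, -3, 0, -3) → π⊥ ≈ (-1.000000, -4.242641); max(|x|,|y|,|x±y|/√2) = 4.242641 > 1 ⇒ ∉ W
candidate 5: n = (1, -1, 0, 0) → π⊥ ≈ (+1.707107, -0.707107); max(|x|,|y|,|x±y|/√2) = 1.707107 > 1 ⇒ ∉ W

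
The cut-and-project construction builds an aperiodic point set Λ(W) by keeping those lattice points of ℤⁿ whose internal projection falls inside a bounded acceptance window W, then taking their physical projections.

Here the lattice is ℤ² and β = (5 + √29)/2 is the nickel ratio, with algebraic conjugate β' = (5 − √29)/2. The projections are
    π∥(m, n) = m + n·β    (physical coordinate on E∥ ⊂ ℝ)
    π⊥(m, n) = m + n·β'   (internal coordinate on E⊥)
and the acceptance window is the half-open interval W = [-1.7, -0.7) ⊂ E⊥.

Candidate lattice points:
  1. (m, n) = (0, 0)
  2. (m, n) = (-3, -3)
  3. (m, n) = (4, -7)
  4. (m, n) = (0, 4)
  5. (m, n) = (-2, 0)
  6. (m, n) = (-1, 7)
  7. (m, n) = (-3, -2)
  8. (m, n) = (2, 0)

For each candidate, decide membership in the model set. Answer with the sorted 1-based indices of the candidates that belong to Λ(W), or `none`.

Numerically β ≈ 5.19258 and β' = −1/β ≈ -0.19258.
#1 (0,0): internal coord 0 + (0)·β' = +0.00000; +0.00000 ∉ [-1.7, -0.7) → out
#2 (-3,-3): internal coord -3 + (-3)·β' = -2.42225; -2.42225 ∉ [-1.7, -0.7) → out
#3 (4,-7): internal coord 4 + (-7)·β' = +5.34808; +5.34808 ∉ [-1.7, -0.7) → out
#4 (0,4): internal coord 0 + (4)·β' = -0.77033; -0.77033 ∈ [-1.7, -0.7) → IN Λ
#5 (-2,0): internal coord -2 + (0)·β' = -2.00000; -2.00000 ∉ [-1.7, -0.7) → out
#6 (-1,7): internal coord -1 + (7)·β' = -2.34808; -2.34808 ∉ [-1.7, -0.7) → out
#7 (-3,-2): internal coord -3 + (-2)·β' = -2.61484; -2.61484 ∉ [-1.7, -0.7) → out
#8 (2,0): internal coord 2 + (0)·β' = +2.00000; +2.00000 ∉ [-1.7, -0.7) → out

4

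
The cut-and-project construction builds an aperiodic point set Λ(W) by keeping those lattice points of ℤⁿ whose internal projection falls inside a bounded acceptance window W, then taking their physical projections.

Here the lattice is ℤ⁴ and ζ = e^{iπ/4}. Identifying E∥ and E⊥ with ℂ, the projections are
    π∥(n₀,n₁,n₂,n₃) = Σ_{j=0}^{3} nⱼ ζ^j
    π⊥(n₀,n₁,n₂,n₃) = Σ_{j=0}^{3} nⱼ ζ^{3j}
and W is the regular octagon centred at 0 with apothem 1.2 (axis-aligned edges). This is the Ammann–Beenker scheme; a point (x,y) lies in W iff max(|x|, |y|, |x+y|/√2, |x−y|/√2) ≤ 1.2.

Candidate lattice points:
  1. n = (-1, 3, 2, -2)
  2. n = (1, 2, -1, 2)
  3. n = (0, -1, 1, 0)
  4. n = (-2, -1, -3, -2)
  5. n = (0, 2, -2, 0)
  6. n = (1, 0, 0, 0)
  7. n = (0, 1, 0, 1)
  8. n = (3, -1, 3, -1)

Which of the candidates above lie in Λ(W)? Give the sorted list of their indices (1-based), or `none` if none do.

Internal map: ζ^{3j} for j=0..3 gives (1,0), (−√2/2,√2/2), (0,−1), (√2/2,√2/2).
#1 (-1, 3, 2, -2): internal (-4.535534, -1.292893); octagon support 4.535534 vs apothem 1.2 → ∉ W
#2 (1, 2, -1, 2): internal (1.000000, 3.828427); octagon support 3.828427 vs apothem 1.2 → ∉ W
#3 (0, -1, 1, 0): internal (0.707107, -1.707107); octagon support 1.707107 vs apothem 1.2 → ∉ W
#4 (-2, -1, -3, -2): internal (-2.707107, 0.878680); octagon support 2.707107 vs apothem 1.2 → ∉ W
#5 (0, 2, -2, 0): internal (-1.414214, 3.414214); octagon support 3.414214 vs apothem 1.2 → ∉ W
#6 (1, 0, 0, 0): internal (1.000000, 0.000000); octagon support 1.000000 vs apothem 1.2 → ∈ W
#7 (0, 1, 0, 1): internal (0.000000, 1.414214); octagon support 1.414214 vs apothem 1.2 → ∉ W
#8 (3, -1, 3, -1): internal (3.000000, -4.414214); octagon support 5.242641 vs apothem 1.2 → ∉ W

6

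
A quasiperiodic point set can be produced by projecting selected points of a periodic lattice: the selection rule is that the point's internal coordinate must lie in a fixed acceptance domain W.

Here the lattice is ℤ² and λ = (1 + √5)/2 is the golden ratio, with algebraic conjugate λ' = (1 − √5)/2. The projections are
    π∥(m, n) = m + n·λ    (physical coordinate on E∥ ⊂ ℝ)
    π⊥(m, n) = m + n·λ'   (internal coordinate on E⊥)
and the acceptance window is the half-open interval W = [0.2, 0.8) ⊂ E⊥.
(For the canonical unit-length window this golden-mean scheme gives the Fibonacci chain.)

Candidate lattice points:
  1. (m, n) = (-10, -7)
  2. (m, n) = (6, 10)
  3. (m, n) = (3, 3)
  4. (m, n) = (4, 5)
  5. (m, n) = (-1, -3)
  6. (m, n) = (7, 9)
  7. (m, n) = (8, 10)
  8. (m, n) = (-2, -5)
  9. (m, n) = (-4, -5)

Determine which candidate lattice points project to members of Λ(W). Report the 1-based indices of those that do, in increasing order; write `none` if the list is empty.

none

λ' = (1−√5)/2 ≈ -0.6180.
candidate 1: (m,n)=(-10,-7) → π∥ = -10-7·λ ≈ -21.3262, π⊥ = -10-7·λ' ≈ -5.6738 ∉ [0.2, 0.8) ⇒ out
candidate 2: (m,n)=(6,10) → π∥ = 6+10·λ ≈ 22.1803, π⊥ = 6+10·λ' ≈ -0.1803 ∉ [0.2, 0.8) ⇒ out
candidate 3: (m,n)=(3,3) → π∥ = 3+3·λ ≈ 7.8541, π⊥ = 3+3·λ' ≈ 1.1459 ∉ [0.2, 0.8) ⇒ out
candidate 4: (m,n)=(4,5) → π∥ = 4+5·λ ≈ 12.0902, π⊥ = 4+5·λ' ≈ 0.9098 ∉ [0.2, 0.8) ⇒ out
candidate 5: (m,n)=(-1,-3) → π∥ = -1-3·λ ≈ -5.8541, π⊥ = -1-3·λ' ≈ 0.8541 ∉ [0.2, 0.8) ⇒ out
candidate 6: (m,n)=(7,9) → π∥ = 7+9·λ ≈ 21.5623, π⊥ = 7+9·λ' ≈ 1.4377 ∉ [0.2, 0.8) ⇒ out
candidate 7: (m,n)=(8,10) → π∥ = 8+10·λ ≈ 24.1803, π⊥ = 8+10·λ' ≈ 1.8197 ∉ [0.2, 0.8) ⇒ out
candidate 8: (m,n)=(-2,-5) → π∥ = -2-5·λ ≈ -10.0902, π⊥ = -2-5·λ' ≈ 1.0902 ∉ [0.2, 0.8) ⇒ out
candidate 9: (m,n)=(-4,-5) → π∥ = -4-5·λ ≈ -12.0902, π⊥ = -4-5·λ' ≈ -0.9098 ∉ [0.2, 0.8) ⇒ out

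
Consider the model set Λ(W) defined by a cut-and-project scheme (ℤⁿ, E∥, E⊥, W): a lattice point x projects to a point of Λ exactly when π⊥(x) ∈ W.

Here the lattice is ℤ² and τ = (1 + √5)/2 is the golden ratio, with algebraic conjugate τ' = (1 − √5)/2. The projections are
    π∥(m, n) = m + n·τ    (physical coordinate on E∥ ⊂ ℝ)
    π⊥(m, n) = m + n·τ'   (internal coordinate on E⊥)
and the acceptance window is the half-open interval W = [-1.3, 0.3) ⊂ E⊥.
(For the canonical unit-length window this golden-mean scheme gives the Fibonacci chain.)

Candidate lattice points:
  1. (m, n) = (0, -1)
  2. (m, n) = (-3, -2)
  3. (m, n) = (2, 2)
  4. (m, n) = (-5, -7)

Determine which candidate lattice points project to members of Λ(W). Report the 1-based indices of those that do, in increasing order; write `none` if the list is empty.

Numerically τ ≈ 1.618034 and τ' = −1/τ ≈ -0.618034.
[1] lift (0,-1): star map gives 0.618034; window check -1.3 ≤ 0.618034 < 0.3 is false → out
[2] lift (-3,-2): star map gives -1.763932; window check -1.3 ≤ -1.763932 < 0.3 is false → out
[3] lift (2,2): star map gives 0.763932; window check -1.3 ≤ 0.763932 < 0.3 is false → out
[4] lift (-5,-7): star map gives -0.673762; window check -1.3 ≤ -0.673762 < 0.3 is true → IN Λ

4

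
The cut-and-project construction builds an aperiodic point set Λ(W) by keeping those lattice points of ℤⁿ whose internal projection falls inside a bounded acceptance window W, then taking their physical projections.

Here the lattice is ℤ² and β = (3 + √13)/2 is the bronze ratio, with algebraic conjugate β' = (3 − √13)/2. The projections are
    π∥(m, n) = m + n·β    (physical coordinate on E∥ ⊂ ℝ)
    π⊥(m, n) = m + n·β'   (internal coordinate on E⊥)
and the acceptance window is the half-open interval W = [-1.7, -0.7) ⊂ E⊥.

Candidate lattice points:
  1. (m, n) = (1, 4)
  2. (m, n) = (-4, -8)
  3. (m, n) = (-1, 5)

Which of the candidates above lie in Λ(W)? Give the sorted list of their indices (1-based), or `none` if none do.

2

Numerically β ≈ 3.3028 and β' = −1/β ≈ -0.3028.
#1 (1,4): internal coord 1 + (4)·β' = -0.2111; -0.2111 ∉ [-1.7, -0.7) → out
#2 (-4,-8): internal coord -4 + (-8)·β' = -1.5778; -1.5778 ∈ [-1.7, -0.7) → IN Λ
#3 (-1,5): internal coord -1 + (5)·β' = -2.5139; -2.5139 ∉ [-1.7, -0.7) → out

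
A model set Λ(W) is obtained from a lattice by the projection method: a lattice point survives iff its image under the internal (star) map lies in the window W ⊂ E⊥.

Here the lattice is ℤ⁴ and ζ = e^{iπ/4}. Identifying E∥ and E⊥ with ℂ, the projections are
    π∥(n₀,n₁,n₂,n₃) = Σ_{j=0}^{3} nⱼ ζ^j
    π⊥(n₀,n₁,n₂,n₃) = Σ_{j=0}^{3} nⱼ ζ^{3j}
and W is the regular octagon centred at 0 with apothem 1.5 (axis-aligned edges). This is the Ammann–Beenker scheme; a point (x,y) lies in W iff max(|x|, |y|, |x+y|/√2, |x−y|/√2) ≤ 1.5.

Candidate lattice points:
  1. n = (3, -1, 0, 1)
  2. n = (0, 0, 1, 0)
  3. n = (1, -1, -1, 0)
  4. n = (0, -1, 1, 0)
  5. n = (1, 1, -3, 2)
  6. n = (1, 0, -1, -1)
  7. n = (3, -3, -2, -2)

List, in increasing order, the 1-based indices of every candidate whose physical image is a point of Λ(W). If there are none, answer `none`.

2, 6

With ζ = e^{iπ/4} the internal vectors are ζ^0,ζ^3,ζ^6,ζ^9.
#1 (3, -1, 0, 1): internal (4.414214, 0.000000); octagon support 4.414214 vs apothem 1.5 → ∉ W
#2 (0, 0, 1, 0): internal (0.000000, -1.000000); octagon support 1.000000 vs apothem 1.5 → ∈ W
#3 (1, -1, -1, 0): internal (1.707107, 0.292893); octagon support 1.707107 vs apothem 1.5 → ∉ W
#4 (0, -1, 1, 0): internal (0.707107, -1.707107); octagon support 1.707107 vs apothem 1.5 → ∉ W
#5 (1, 1, -3, 2): internal (1.707107, 5.121320); octagon support 5.121320 vs apothem 1.5 → ∉ W
#6 (1, 0, -1, -1): internal (0.292893, 0.292893); octagon support 0.414214 vs apothem 1.5 → ∈ W
#7 (3, -3, -2, -2): internal (3.707107, -1.535534); octagon support 3.707107 vs apothem 1.5 → ∉ W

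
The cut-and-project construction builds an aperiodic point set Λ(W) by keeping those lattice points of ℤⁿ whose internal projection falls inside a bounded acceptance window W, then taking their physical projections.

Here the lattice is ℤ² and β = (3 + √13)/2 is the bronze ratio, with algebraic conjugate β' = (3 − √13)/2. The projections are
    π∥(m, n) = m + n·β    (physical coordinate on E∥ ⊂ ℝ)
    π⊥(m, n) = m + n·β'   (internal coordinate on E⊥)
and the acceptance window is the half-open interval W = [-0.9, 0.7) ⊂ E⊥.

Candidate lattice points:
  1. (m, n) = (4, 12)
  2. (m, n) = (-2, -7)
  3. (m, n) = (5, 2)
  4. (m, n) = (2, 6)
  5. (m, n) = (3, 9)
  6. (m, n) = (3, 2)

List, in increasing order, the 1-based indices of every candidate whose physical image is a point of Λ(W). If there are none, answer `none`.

1, 2, 4, 5

Numerically β ≈ 3.30278 and β' = −1/β ≈ -0.30278.
[1] lift (4,12): star map gives 0.36669; window check -0.9 ≤ 0.36669 < 0.7 is true → IN Λ
[2] lift (-2,-7): star map gives 0.11943; window check -0.9 ≤ 0.11943 < 0.7 is true → IN Λ
[3] lift (5,2): star map gives 4.39445; window check -0.9 ≤ 4.39445 < 0.7 is false → out
[4] lift (2,6): star map gives 0.18335; window check -0.9 ≤ 0.18335 < 0.7 is true → IN Λ
[5] lift (3,9): star map gives 0.27502; window check -0.9 ≤ 0.27502 < 0.7 is true → IN Λ
[6] lift (3,2): star map gives 2.39445; window check -0.9 ≤ 2.39445 < 0.7 is false → out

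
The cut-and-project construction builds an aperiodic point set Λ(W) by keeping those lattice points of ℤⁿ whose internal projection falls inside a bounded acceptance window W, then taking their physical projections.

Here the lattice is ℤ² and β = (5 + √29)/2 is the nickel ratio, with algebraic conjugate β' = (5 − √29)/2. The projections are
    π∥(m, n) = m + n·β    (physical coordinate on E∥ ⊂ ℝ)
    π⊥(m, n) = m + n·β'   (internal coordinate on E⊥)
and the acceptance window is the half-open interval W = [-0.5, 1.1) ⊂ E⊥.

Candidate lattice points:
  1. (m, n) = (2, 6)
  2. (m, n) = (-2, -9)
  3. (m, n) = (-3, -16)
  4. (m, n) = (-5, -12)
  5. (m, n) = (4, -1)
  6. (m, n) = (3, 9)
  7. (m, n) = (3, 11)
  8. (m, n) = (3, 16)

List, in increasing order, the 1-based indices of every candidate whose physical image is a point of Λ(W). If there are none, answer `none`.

1, 2, 3, 7, 8

Compute β' = (5−√29)/2 = -0.1926, so π⊥(m,n) = m -0.1926·n.
#1 (2,6): internal coord 2 + (6)·β' = +0.8445; +0.8445 ∈ [-0.5, 1.1) → IN Λ
#2 (-2,-9): internal coord -2 + (-9)·β' = -0.2668; -0.2668 ∈ [-0.5, 1.1) → IN Λ
#3 (-3,-16): internal coord -3 + (-16)·β' = +0.0813; +0.0813 ∈ [-0.5, 1.1) → IN Λ
#4 (-5,-12): internal coord -5 + (-12)·β' = -2.6890; -2.6890 ∉ [-0.5, 1.1) → out
#5 (4,-1): internal coord 4 + (-1)·β' = +4.1926; +4.1926 ∉ [-0.5, 1.1) → out
#6 (3,9): internal coord 3 + (9)·β' = +1.2668; +1.2668 ∉ [-0.5, 1.1) → out
#7 (3,11): internal coord 3 + (11)·β' = +0.8816; +0.8816 ∈ [-0.5, 1.1) → IN Λ
#8 (3,16): internal coord 3 + (16)·β' = -0.0813; -0.0813 ∈ [-0.5, 1.1) → IN Λ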